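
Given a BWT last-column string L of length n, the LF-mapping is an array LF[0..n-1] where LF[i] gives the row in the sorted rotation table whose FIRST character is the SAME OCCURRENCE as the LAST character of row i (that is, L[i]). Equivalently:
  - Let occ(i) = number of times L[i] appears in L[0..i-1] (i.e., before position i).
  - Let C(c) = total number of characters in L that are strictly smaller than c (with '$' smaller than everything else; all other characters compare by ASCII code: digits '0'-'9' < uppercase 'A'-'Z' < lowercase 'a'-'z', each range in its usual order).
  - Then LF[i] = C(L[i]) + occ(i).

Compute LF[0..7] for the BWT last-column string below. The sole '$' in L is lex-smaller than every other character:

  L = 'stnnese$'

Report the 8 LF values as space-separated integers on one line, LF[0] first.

Char counts: '$':1, 'e':2, 'n':2, 's':2, 't':1
C (first-col start): C('$')=0, C('e')=1, C('n')=3, C('s')=5, C('t')=7
L[0]='s': occ=0, LF[0]=C('s')+0=5+0=5
L[1]='t': occ=0, LF[1]=C('t')+0=7+0=7
L[2]='n': occ=0, LF[2]=C('n')+0=3+0=3
L[3]='n': occ=1, LF[3]=C('n')+1=3+1=4
L[4]='e': occ=0, LF[4]=C('e')+0=1+0=1
L[5]='s': occ=1, LF[5]=C('s')+1=5+1=6
L[6]='e': occ=1, LF[6]=C('e')+1=1+1=2
L[7]='$': occ=0, LF[7]=C('$')+0=0+0=0

Answer: 5 7 3 4 1 6 2 0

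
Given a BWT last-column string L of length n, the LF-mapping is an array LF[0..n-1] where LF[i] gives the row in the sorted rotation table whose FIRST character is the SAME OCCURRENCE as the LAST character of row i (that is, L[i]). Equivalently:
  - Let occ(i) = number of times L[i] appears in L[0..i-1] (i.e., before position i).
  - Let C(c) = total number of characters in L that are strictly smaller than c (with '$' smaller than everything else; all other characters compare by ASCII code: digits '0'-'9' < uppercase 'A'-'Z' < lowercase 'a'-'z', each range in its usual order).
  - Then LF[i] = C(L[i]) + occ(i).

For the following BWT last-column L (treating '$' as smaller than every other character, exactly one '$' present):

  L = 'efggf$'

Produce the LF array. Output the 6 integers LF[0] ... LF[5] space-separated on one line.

Char counts: '$':1, 'e':1, 'f':2, 'g':2
C (first-col start): C('$')=0, C('e')=1, C('f')=2, C('g')=4
L[0]='e': occ=0, LF[0]=C('e')+0=1+0=1
L[1]='f': occ=0, LF[1]=C('f')+0=2+0=2
L[2]='g': occ=0, LF[2]=C('g')+0=4+0=4
L[3]='g': occ=1, LF[3]=C('g')+1=4+1=5
L[4]='f': occ=1, LF[4]=C('f')+1=2+1=3
L[5]='$': occ=0, LF[5]=C('$')+0=0+0=0

Answer: 1 2 4 5 3 0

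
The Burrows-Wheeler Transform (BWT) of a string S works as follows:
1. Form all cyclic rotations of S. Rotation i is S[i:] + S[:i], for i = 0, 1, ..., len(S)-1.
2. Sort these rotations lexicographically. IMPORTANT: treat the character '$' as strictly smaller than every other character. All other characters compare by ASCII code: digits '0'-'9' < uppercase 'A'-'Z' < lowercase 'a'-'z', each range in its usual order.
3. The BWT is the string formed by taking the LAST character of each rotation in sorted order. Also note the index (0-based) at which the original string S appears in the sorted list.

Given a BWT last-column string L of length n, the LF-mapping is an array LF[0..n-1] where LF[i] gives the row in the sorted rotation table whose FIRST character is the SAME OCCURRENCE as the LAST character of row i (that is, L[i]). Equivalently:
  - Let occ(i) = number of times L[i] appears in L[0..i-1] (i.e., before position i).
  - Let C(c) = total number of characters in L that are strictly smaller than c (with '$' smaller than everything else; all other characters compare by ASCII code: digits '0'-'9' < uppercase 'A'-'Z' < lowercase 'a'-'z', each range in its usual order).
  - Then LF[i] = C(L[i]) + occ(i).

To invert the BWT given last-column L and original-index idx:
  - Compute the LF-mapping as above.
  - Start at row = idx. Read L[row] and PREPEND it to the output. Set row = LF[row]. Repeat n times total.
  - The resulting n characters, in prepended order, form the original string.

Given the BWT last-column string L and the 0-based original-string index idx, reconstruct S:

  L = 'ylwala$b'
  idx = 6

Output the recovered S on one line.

LF mapping: 7 4 6 1 5 2 0 3
Walk LF starting at row 6, prepending L[row]:
  step 1: row=6, L[6]='$', prepend. Next row=LF[6]=0
  step 2: row=0, L[0]='y', prepend. Next row=LF[0]=7
  step 3: row=7, L[7]='b', prepend. Next row=LF[7]=3
  step 4: row=3, L[3]='a', prepend. Next row=LF[3]=1
  step 5: row=1, L[1]='l', prepend. Next row=LF[1]=4
  step 6: row=4, L[4]='l', prepend. Next row=LF[4]=5
  step 7: row=5, L[5]='a', prepend. Next row=LF[5]=2
  step 8: row=2, L[2]='w', prepend. Next row=LF[2]=6
Reversed output: wallaby$

Answer: wallaby$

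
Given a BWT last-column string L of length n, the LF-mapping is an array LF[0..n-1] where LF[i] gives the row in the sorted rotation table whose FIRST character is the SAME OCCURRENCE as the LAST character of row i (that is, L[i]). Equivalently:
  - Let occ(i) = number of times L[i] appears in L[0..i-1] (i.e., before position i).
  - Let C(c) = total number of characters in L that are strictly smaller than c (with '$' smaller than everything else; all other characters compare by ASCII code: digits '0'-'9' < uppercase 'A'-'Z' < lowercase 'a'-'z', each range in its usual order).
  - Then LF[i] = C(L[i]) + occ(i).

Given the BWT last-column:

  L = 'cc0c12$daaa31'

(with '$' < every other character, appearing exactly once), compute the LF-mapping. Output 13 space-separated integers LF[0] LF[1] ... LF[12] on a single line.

Answer: 9 10 1 11 2 4 0 12 6 7 8 5 3

Derivation:
Char counts: '$':1, '0':1, '1':2, '2':1, '3':1, 'a':3, 'c':3, 'd':1
C (first-col start): C('$')=0, C('0')=1, C('1')=2, C('2')=4, C('3')=5, C('a')=6, C('c')=9, C('d')=12
L[0]='c': occ=0, LF[0]=C('c')+0=9+0=9
L[1]='c': occ=1, LF[1]=C('c')+1=9+1=10
L[2]='0': occ=0, LF[2]=C('0')+0=1+0=1
L[3]='c': occ=2, LF[3]=C('c')+2=9+2=11
L[4]='1': occ=0, LF[4]=C('1')+0=2+0=2
L[5]='2': occ=0, LF[5]=C('2')+0=4+0=4
L[6]='$': occ=0, LF[6]=C('$')+0=0+0=0
L[7]='d': occ=0, LF[7]=C('d')+0=12+0=12
L[8]='a': occ=0, LF[8]=C('a')+0=6+0=6
L[9]='a': occ=1, LF[9]=C('a')+1=6+1=7
L[10]='a': occ=2, LF[10]=C('a')+2=6+2=8
L[11]='3': occ=0, LF[11]=C('3')+0=5+0=5
L[12]='1': occ=1, LF[12]=C('1')+1=2+1=3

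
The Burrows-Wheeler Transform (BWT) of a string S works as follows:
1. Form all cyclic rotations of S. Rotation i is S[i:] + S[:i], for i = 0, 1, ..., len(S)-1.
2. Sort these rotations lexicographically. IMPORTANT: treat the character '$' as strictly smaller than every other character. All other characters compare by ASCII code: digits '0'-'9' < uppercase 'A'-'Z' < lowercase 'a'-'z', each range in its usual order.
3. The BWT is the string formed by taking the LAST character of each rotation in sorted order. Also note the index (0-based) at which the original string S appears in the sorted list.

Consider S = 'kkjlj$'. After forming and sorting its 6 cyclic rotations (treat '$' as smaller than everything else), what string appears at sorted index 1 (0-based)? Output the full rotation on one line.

All 6 rotations (rotation i = S[i:]+S[:i]):
  rot[0] = kkjlj$
  rot[1] = kjlj$k
  rot[2] = jlj$kk
  rot[3] = lj$kkj
  rot[4] = j$kkjl
  rot[5] = $kkjlj
Sorted (with $ < everything):
  sorted[0] = $kkjlj
  sorted[1] = j$kkjl
  sorted[2] = jlj$kk
  sorted[3] = kjlj$k
  sorted[4] = kkjlj$
  sorted[5] = lj$kkj
sorted[1] = j$kkjl

Answer: j$kkjl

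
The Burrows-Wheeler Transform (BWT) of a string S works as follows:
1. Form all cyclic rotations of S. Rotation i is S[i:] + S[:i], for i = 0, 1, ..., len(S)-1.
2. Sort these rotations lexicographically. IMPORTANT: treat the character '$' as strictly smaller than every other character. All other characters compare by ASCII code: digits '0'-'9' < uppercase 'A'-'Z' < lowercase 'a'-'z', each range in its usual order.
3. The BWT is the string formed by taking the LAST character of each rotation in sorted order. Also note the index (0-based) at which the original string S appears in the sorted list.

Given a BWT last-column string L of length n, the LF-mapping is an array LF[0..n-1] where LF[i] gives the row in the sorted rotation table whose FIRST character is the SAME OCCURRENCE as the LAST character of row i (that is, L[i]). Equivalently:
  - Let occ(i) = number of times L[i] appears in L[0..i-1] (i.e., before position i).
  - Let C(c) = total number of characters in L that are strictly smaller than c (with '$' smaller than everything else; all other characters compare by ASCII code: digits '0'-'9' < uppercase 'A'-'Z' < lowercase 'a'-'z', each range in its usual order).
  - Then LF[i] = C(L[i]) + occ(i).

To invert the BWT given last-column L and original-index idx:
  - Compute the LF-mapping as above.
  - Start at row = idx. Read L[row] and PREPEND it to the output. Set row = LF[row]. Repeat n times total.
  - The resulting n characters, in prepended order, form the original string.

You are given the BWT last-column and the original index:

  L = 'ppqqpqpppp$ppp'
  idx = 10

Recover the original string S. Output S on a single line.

Answer: pqpppqppppqpp$

Derivation:
LF mapping: 1 2 11 12 3 13 4 5 6 7 0 8 9 10
Walk LF starting at row 10, prepending L[row]:
  step 1: row=10, L[10]='$', prepend. Next row=LF[10]=0
  step 2: row=0, L[0]='p', prepend. Next row=LF[0]=1
  step 3: row=1, L[1]='p', prepend. Next row=LF[1]=2
  step 4: row=2, L[2]='q', prepend. Next row=LF[2]=11
  step 5: row=11, L[11]='p', prepend. Next row=LF[11]=8
  step 6: row=8, L[8]='p', prepend. Next row=LF[8]=6
  step 7: row=6, L[6]='p', prepend. Next row=LF[6]=4
  step 8: row=4, L[4]='p', prepend. Next row=LF[4]=3
  step 9: row=3, L[3]='q', prepend. Next row=LF[3]=12
  step 10: row=12, L[12]='p', prepend. Next row=LF[12]=9
  step 11: row=9, L[9]='p', prepend. Next row=LF[9]=7
  step 12: row=7, L[7]='p', prepend. Next row=LF[7]=5
  step 13: row=5, L[5]='q', prepend. Next row=LF[5]=13
  step 14: row=13, L[13]='p', prepend. Next row=LF[13]=10
Reversed output: pqpppqppppqpp$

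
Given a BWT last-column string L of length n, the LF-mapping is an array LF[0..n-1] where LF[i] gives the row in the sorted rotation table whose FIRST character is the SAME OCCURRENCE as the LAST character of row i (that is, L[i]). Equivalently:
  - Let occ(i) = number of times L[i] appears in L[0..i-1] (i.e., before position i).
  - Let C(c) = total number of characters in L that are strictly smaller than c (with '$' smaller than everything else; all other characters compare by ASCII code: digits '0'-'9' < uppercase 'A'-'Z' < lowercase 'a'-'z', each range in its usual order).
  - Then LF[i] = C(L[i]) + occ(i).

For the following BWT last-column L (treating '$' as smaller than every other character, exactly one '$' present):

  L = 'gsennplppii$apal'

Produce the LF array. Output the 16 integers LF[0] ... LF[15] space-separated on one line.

Answer: 4 15 3 9 10 11 7 12 13 5 6 0 1 14 2 8

Derivation:
Char counts: '$':1, 'a':2, 'e':1, 'g':1, 'i':2, 'l':2, 'n':2, 'p':4, 's':1
C (first-col start): C('$')=0, C('a')=1, C('e')=3, C('g')=4, C('i')=5, C('l')=7, C('n')=9, C('p')=11, C('s')=15
L[0]='g': occ=0, LF[0]=C('g')+0=4+0=4
L[1]='s': occ=0, LF[1]=C('s')+0=15+0=15
L[2]='e': occ=0, LF[2]=C('e')+0=3+0=3
L[3]='n': occ=0, LF[3]=C('n')+0=9+0=9
L[4]='n': occ=1, LF[4]=C('n')+1=9+1=10
L[5]='p': occ=0, LF[5]=C('p')+0=11+0=11
L[6]='l': occ=0, LF[6]=C('l')+0=7+0=7
L[7]='p': occ=1, LF[7]=C('p')+1=11+1=12
L[8]='p': occ=2, LF[8]=C('p')+2=11+2=13
L[9]='i': occ=0, LF[9]=C('i')+0=5+0=5
L[10]='i': occ=1, LF[10]=C('i')+1=5+1=6
L[11]='$': occ=0, LF[11]=C('$')+0=0+0=0
L[12]='a': occ=0, LF[12]=C('a')+0=1+0=1
L[13]='p': occ=3, LF[13]=C('p')+3=11+3=14
L[14]='a': occ=1, LF[14]=C('a')+1=1+1=2
L[15]='l': occ=1, LF[15]=C('l')+1=7+1=8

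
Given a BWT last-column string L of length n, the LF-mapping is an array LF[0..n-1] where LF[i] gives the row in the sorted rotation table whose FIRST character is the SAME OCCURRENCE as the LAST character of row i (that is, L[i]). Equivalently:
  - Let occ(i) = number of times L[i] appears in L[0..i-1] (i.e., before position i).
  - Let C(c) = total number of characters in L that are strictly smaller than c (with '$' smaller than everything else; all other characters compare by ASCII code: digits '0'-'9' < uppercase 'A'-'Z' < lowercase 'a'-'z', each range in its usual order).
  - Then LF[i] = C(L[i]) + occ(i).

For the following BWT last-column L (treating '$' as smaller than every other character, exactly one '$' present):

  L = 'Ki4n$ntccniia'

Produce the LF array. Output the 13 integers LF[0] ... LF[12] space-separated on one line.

Answer: 2 6 1 9 0 10 12 4 5 11 7 8 3

Derivation:
Char counts: '$':1, '4':1, 'K':1, 'a':1, 'c':2, 'i':3, 'n':3, 't':1
C (first-col start): C('$')=0, C('4')=1, C('K')=2, C('a')=3, C('c')=4, C('i')=6, C('n')=9, C('t')=12
L[0]='K': occ=0, LF[0]=C('K')+0=2+0=2
L[1]='i': occ=0, LF[1]=C('i')+0=6+0=6
L[2]='4': occ=0, LF[2]=C('4')+0=1+0=1
L[3]='n': occ=0, LF[3]=C('n')+0=9+0=9
L[4]='$': occ=0, LF[4]=C('$')+0=0+0=0
L[5]='n': occ=1, LF[5]=C('n')+1=9+1=10
L[6]='t': occ=0, LF[6]=C('t')+0=12+0=12
L[7]='c': occ=0, LF[7]=C('c')+0=4+0=4
L[8]='c': occ=1, LF[8]=C('c')+1=4+1=5
L[9]='n': occ=2, LF[9]=C('n')+2=9+2=11
L[10]='i': occ=1, LF[10]=C('i')+1=6+1=7
L[11]='i': occ=2, LF[11]=C('i')+2=6+2=8
L[12]='a': occ=0, LF[12]=C('a')+0=3+0=3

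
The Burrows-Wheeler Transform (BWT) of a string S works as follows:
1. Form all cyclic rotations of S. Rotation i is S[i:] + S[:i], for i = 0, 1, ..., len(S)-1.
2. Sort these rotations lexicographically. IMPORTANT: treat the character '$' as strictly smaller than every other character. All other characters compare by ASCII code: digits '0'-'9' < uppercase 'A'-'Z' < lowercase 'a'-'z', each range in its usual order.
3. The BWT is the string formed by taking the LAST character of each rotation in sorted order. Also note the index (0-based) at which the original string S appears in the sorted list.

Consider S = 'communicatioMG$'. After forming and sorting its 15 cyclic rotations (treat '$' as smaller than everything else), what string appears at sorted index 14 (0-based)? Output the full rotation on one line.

All 15 rotations (rotation i = S[i:]+S[:i]):
  rot[0] = communicatioMG$
  rot[1] = ommunicatioMG$c
  rot[2] = mmunicatioMG$co
  rot[3] = municatioMG$com
  rot[4] = unicatioMG$comm
  rot[5] = nicatioMG$commu
  rot[6] = icatioMG$commun
  rot[7] = catioMG$communi
  rot[8] = atioMG$communic
  rot[9] = tioMG$communica
  rot[10] = ioMG$communicat
  rot[11] = oMG$communicati
  rot[12] = MG$communicatio
  rot[13] = G$communicatioM
  rot[14] = $communicatioMG
Sorted (with $ < everything):
  sorted[0] = $communicatioMG
  sorted[1] = G$communicatioM
  sorted[2] = MG$communicatio
  sorted[3] = atioMG$communic
  sorted[4] = catioMG$communi
  sorted[5] = communicatioMG$
  sorted[6] = icatioMG$commun
  sorted[7] = ioMG$communicat
  sorted[8] = mmunicatioMG$co
  sorted[9] = municatioMG$com
  sorted[10] = nicatioMG$commu
  sorted[11] = oMG$communicati
  sorted[12] = ommunicatioMG$c
  sorted[13] = tioMG$communica
  sorted[14] = unicatioMG$comm
sorted[14] = unicatioMG$comm

Answer: unicatioMG$comm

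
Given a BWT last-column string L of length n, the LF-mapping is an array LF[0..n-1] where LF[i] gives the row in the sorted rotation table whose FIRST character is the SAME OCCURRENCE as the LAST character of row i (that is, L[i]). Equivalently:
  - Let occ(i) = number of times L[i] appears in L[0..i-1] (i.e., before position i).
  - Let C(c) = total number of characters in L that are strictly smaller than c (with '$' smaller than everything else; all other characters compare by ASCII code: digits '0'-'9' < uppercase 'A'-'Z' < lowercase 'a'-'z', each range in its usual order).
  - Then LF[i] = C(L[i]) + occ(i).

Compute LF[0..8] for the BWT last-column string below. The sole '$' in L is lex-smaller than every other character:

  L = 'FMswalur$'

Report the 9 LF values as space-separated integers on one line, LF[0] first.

Answer: 1 2 6 8 3 4 7 5 0

Derivation:
Char counts: '$':1, 'F':1, 'M':1, 'a':1, 'l':1, 'r':1, 's':1, 'u':1, 'w':1
C (first-col start): C('$')=0, C('F')=1, C('M')=2, C('a')=3, C('l')=4, C('r')=5, C('s')=6, C('u')=7, C('w')=8
L[0]='F': occ=0, LF[0]=C('F')+0=1+0=1
L[1]='M': occ=0, LF[1]=C('M')+0=2+0=2
L[2]='s': occ=0, LF[2]=C('s')+0=6+0=6
L[3]='w': occ=0, LF[3]=C('w')+0=8+0=8
L[4]='a': occ=0, LF[4]=C('a')+0=3+0=3
L[5]='l': occ=0, LF[5]=C('l')+0=4+0=4
L[6]='u': occ=0, LF[6]=C('u')+0=7+0=7
L[7]='r': occ=0, LF[7]=C('r')+0=5+0=5
L[8]='$': occ=0, LF[8]=C('$')+0=0+0=0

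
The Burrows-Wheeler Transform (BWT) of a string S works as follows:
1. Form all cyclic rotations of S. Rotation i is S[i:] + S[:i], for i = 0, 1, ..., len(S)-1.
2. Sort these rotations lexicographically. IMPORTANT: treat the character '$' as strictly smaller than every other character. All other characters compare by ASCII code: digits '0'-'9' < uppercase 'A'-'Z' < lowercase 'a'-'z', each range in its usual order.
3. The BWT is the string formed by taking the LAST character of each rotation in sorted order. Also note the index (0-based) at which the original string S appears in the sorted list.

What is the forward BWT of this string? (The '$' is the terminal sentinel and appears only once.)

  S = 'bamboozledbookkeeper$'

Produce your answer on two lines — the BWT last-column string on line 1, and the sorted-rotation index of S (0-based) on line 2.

Answer: rb$dmelkepkozaobboeeo
2

Derivation:
All 21 rotations (rotation i = S[i:]+S[:i]):
  rot[0] = bamboozledbookkeeper$
  rot[1] = amboozledbookkeeper$b
  rot[2] = mboozledbookkeeper$ba
  rot[3] = boozledbookkeeper$bam
  rot[4] = oozledbookkeeper$bamb
  rot[5] = ozledbookkeeper$bambo
  rot[6] = zledbookkeeper$bamboo
  rot[7] = ledbookkeeper$bambooz
  rot[8] = edbookkeeper$bamboozl
  rot[9] = dbookkeeper$bamboozle
  rot[10] = bookkeeper$bamboozled
  rot[11] = ookkeeper$bamboozledb
  rot[12] = okkeeper$bamboozledbo
  rot[13] = kkeeper$bamboozledboo
  rot[14] = keeper$bamboozledbook
  rot[15] = eeper$bamboozledbookk
  rot[16] = eper$bamboozledbookke
  rot[17] = per$bamboozledbookkee
  rot[18] = er$bamboozledbookkeep
  rot[19] = r$bamboozledbookkeepe
  rot[20] = $bamboozledbookkeeper
Sorted (with $ < everything):
  sorted[0] = $bamboozledbookkeeper  (last char: 'r')
  sorted[1] = amboozledbookkeeper$b  (last char: 'b')
  sorted[2] = bamboozledbookkeeper$  (last char: '$')
  sorted[3] = bookkeeper$bamboozled  (last char: 'd')
  sorted[4] = boozledbookkeeper$bam  (last char: 'm')
  sorted[5] = dbookkeeper$bamboozle  (last char: 'e')
  sorted[6] = edbookkeeper$bamboozl  (last char: 'l')
  sorted[7] = eeper$bamboozledbookk  (last char: 'k')
  sorted[8] = eper$bamboozledbookke  (last char: 'e')
  sorted[9] = er$bamboozledbookkeep  (last char: 'p')
  sorted[10] = keeper$bamboozledbook  (last char: 'k')
  sorted[11] = kkeeper$bamboozledboo  (last char: 'o')
  sorted[12] = ledbookkeeper$bambooz  (last char: 'z')
  sorted[13] = mboozledbookkeeper$ba  (last char: 'a')
  sorted[14] = okkeeper$bamboozledbo  (last char: 'o')
  sorted[15] = ookkeeper$bamboozledb  (last char: 'b')
  sorted[16] = oozledbookkeeper$bamb  (last char: 'b')
  sorted[17] = ozledbookkeeper$bambo  (last char: 'o')
  sorted[18] = per$bamboozledbookkee  (last char: 'e')
  sorted[19] = r$bamboozledbookkeepe  (last char: 'e')
  sorted[20] = zledbookkeeper$bamboo  (last char: 'o')
Last column: rb$dmelkepkozaobboeeo
Original string S is at sorted index 2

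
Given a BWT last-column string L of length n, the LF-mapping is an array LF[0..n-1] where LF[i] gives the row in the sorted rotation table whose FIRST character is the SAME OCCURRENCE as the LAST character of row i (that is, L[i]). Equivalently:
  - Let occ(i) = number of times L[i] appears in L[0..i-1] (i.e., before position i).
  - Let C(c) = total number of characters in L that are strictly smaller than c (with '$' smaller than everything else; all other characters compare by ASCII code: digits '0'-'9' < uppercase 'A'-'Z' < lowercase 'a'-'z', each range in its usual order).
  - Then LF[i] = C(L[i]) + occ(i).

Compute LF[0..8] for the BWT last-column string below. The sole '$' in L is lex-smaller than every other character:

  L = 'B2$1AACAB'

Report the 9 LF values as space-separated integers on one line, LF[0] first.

Answer: 6 2 0 1 3 4 8 5 7

Derivation:
Char counts: '$':1, '1':1, '2':1, 'A':3, 'B':2, 'C':1
C (first-col start): C('$')=0, C('1')=1, C('2')=2, C('A')=3, C('B')=6, C('C')=8
L[0]='B': occ=0, LF[0]=C('B')+0=6+0=6
L[1]='2': occ=0, LF[1]=C('2')+0=2+0=2
L[2]='$': occ=0, LF[2]=C('$')+0=0+0=0
L[3]='1': occ=0, LF[3]=C('1')+0=1+0=1
L[4]='A': occ=0, LF[4]=C('A')+0=3+0=3
L[5]='A': occ=1, LF[5]=C('A')+1=3+1=4
L[6]='C': occ=0, LF[6]=C('C')+0=8+0=8
L[7]='A': occ=2, LF[7]=C('A')+2=3+2=5
L[8]='B': occ=1, LF[8]=C('B')+1=6+1=7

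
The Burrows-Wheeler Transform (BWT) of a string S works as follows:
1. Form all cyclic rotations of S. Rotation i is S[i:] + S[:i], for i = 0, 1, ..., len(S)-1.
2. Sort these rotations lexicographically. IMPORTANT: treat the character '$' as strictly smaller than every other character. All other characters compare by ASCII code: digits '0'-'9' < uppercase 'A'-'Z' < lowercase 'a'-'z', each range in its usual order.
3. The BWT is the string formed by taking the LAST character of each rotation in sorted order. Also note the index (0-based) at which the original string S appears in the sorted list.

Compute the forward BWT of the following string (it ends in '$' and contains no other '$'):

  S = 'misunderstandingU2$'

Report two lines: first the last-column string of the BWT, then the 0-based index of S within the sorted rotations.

All 19 rotations (rotation i = S[i:]+S[:i]):
  rot[0] = misunderstandingU2$
  rot[1] = isunderstandingU2$m
  rot[2] = sunderstandingU2$mi
  rot[3] = understandingU2$mis
  rot[4] = nderstandingU2$misu
  rot[5] = derstandingU2$misun
  rot[6] = erstandingU2$misund
  rot[7] = rstandingU2$misunde
  rot[8] = standingU2$misunder
  rot[9] = tandingU2$misunders
  rot[10] = andingU2$misunderst
  rot[11] = ndingU2$misundersta
  rot[12] = dingU2$misunderstan
  rot[13] = ingU2$misunderstand
  rot[14] = ngU2$misunderstandi
  rot[15] = gU2$misunderstandin
  rot[16] = U2$misunderstanding
  rot[17] = 2$misunderstandingU
  rot[18] = $misunderstandingU2
Sorted (with $ < everything):
  sorted[0] = $misunderstandingU2  (last char: '2')
  sorted[1] = 2$misunderstandingU  (last char: 'U')
  sorted[2] = U2$misunderstanding  (last char: 'g')
  sorted[3] = andingU2$misunderst  (last char: 't')
  sorted[4] = derstandingU2$misun  (last char: 'n')
  sorted[5] = dingU2$misunderstan  (last char: 'n')
  sorted[6] = erstandingU2$misund  (last char: 'd')
  sorted[7] = gU2$misunderstandin  (last char: 'n')
  sorted[8] = ingU2$misunderstand  (last char: 'd')
  sorted[9] = isunderstandingU2$m  (last char: 'm')
  sorted[10] = misunderstandingU2$  (last char: '$')
  sorted[11] = nderstandingU2$misu  (last char: 'u')
  sorted[12] = ndingU2$misundersta  (last char: 'a')
  sorted[13] = ngU2$misunderstandi  (last char: 'i')
  sorted[14] = rstandingU2$misunde  (last char: 'e')
  sorted[15] = standingU2$misunder  (last char: 'r')
  sorted[16] = sunderstandingU2$mi  (last char: 'i')
  sorted[17] = tandingU2$misunders  (last char: 's')
  sorted[18] = understandingU2$mis  (last char: 's')
Last column: 2Ugtnndndm$uaieriss
Original string S is at sorted index 10

Answer: 2Ugtnndndm$uaieriss
10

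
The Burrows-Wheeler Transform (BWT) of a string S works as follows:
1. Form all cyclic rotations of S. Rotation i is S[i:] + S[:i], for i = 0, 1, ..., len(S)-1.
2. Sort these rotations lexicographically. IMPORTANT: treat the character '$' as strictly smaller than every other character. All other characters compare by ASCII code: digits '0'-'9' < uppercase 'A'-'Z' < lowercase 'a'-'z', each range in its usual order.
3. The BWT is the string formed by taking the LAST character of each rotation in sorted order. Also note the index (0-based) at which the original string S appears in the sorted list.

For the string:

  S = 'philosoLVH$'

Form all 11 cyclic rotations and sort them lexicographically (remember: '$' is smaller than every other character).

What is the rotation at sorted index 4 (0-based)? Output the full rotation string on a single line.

All 11 rotations (rotation i = S[i:]+S[:i]):
  rot[0] = philosoLVH$
  rot[1] = hilosoLVH$p
  rot[2] = ilosoLVH$ph
  rot[3] = losoLVH$phi
  rot[4] = osoLVH$phil
  rot[5] = soLVH$philo
  rot[6] = oLVH$philos
  rot[7] = LVH$philoso
  rot[8] = VH$philosoL
  rot[9] = H$philosoLV
  rot[10] = $philosoLVH
Sorted (with $ < everything):
  sorted[0] = $philosoLVH
  sorted[1] = H$philosoLV
  sorted[2] = LVH$philoso
  sorted[3] = VH$philosoL
  sorted[4] = hilosoLVH$p
  sorted[5] = ilosoLVH$ph
  sorted[6] = losoLVH$phi
  sorted[7] = oLVH$philos
  sorted[8] = osoLVH$phil
  sorted[9] = philosoLVH$
  sorted[10] = soLVH$philo
sorted[4] = hilosoLVH$p

Answer: hilosoLVH$p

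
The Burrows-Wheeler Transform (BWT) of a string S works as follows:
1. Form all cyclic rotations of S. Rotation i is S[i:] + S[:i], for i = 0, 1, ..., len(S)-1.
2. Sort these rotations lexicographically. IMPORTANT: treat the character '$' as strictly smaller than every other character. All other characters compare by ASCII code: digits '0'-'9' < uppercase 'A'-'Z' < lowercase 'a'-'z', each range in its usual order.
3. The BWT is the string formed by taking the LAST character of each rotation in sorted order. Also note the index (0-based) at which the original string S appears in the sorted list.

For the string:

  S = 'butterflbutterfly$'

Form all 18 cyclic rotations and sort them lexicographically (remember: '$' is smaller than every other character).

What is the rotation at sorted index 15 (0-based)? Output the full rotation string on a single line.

All 18 rotations (rotation i = S[i:]+S[:i]):
  rot[0] = butterflbutterfly$
  rot[1] = utterflbutterfly$b
  rot[2] = tterflbutterfly$bu
  rot[3] = terflbutterfly$but
  rot[4] = erflbutterfly$butt
  rot[5] = rflbutterfly$butte
  rot[6] = flbutterfly$butter
  rot[7] = lbutterfly$butterf
  rot[8] = butterfly$butterfl
  rot[9] = utterfly$butterflb
  rot[10] = tterfly$butterflbu
  rot[11] = terfly$butterflbut
  rot[12] = erfly$butterflbutt
  rot[13] = rfly$butterflbutte
  rot[14] = fly$butterflbutter
  rot[15] = ly$butterflbutterf
  rot[16] = y$butterflbutterfl
  rot[17] = $butterflbutterfly
Sorted (with $ < everything):
  sorted[0] = $butterflbutterfly
  sorted[1] = butterflbutterfly$
  sorted[2] = butterfly$butterfl
  sorted[3] = erflbutterfly$butt
  sorted[4] = erfly$butterflbutt
  sorted[5] = flbutterfly$butter
  sorted[6] = fly$butterflbutter
  sorted[7] = lbutterfly$butterf
  sorted[8] = ly$butterflbutterf
  sorted[9] = rflbutterfly$butte
  sorted[10] = rfly$butterflbutte
  sorted[11] = terflbutterfly$but
  sorted[12] = terfly$butterflbut
  sorted[13] = tterflbutterfly$bu
  sorted[14] = tterfly$butterflbu
  sorted[15] = utterflbutterfly$b
  sorted[16] = utterfly$butterflb
  sorted[17] = y$butterflbutterfl
sorted[15] = utterflbutterfly$b

Answer: utterflbutterfly$b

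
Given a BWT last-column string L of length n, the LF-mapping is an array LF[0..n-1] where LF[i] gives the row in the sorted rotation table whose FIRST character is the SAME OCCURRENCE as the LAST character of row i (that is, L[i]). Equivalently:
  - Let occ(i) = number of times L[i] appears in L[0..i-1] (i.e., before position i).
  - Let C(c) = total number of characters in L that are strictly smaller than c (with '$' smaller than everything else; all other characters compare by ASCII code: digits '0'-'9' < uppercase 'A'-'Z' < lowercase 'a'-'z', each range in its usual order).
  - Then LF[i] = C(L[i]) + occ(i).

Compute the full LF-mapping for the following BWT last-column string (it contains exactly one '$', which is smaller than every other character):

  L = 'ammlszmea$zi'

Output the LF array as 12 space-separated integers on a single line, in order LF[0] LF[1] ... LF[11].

Answer: 1 6 7 5 9 10 8 3 2 0 11 4

Derivation:
Char counts: '$':1, 'a':2, 'e':1, 'i':1, 'l':1, 'm':3, 's':1, 'z':2
C (first-col start): C('$')=0, C('a')=1, C('e')=3, C('i')=4, C('l')=5, C('m')=6, C('s')=9, C('z')=10
L[0]='a': occ=0, LF[0]=C('a')+0=1+0=1
L[1]='m': occ=0, LF[1]=C('m')+0=6+0=6
L[2]='m': occ=1, LF[2]=C('m')+1=6+1=7
L[3]='l': occ=0, LF[3]=C('l')+0=5+0=5
L[4]='s': occ=0, LF[4]=C('s')+0=9+0=9
L[5]='z': occ=0, LF[5]=C('z')+0=10+0=10
L[6]='m': occ=2, LF[6]=C('m')+2=6+2=8
L[7]='e': occ=0, LF[7]=C('e')+0=3+0=3
L[8]='a': occ=1, LF[8]=C('a')+1=1+1=2
L[9]='$': occ=0, LF[9]=C('$')+0=0+0=0
L[10]='z': occ=1, LF[10]=C('z')+1=10+1=11
L[11]='i': occ=0, LF[11]=C('i')+0=4+0=4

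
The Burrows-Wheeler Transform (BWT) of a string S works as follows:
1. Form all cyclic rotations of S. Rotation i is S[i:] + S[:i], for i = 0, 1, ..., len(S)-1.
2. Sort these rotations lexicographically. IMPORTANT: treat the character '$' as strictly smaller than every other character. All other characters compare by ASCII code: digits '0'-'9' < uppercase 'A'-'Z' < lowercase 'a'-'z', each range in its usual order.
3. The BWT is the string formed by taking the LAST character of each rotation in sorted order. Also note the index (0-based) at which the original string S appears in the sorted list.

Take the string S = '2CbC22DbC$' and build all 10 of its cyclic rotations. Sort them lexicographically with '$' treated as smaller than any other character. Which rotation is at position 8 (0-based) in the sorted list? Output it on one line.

Answer: bC$2CbC22D

Derivation:
All 10 rotations (rotation i = S[i:]+S[:i]):
  rot[0] = 2CbC22DbC$
  rot[1] = CbC22DbC$2
  rot[2] = bC22DbC$2C
  rot[3] = C22DbC$2Cb
  rot[4] = 22DbC$2CbC
  rot[5] = 2DbC$2CbC2
  rot[6] = DbC$2CbC22
  rot[7] = bC$2CbC22D
  rot[8] = C$2CbC22Db
  rot[9] = $2CbC22DbC
Sorted (with $ < everything):
  sorted[0] = $2CbC22DbC
  sorted[1] = 22DbC$2CbC
  sorted[2] = 2CbC22DbC$
  sorted[3] = 2DbC$2CbC2
  sorted[4] = C$2CbC22Db
  sorted[5] = C22DbC$2Cb
  sorted[6] = CbC22DbC$2
  sorted[7] = DbC$2CbC22
  sorted[8] = bC$2CbC22D
  sorted[9] = bC22DbC$2C
sorted[8] = bC$2CbC22D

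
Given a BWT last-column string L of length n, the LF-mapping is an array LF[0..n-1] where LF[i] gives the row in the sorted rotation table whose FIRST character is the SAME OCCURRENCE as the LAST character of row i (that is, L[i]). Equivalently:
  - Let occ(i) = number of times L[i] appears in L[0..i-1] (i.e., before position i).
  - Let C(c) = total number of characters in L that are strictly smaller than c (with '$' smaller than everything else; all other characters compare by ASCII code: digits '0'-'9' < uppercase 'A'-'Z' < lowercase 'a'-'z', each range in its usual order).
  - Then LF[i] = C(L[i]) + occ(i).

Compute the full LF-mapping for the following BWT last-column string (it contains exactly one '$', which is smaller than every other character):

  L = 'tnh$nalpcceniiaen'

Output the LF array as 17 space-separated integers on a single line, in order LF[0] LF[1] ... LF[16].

Char counts: '$':1, 'a':2, 'c':2, 'e':2, 'h':1, 'i':2, 'l':1, 'n':4, 'p':1, 't':1
C (first-col start): C('$')=0, C('a')=1, C('c')=3, C('e')=5, C('h')=7, C('i')=8, C('l')=10, C('n')=11, C('p')=15, C('t')=16
L[0]='t': occ=0, LF[0]=C('t')+0=16+0=16
L[1]='n': occ=0, LF[1]=C('n')+0=11+0=11
L[2]='h': occ=0, LF[2]=C('h')+0=7+0=7
L[3]='$': occ=0, LF[3]=C('$')+0=0+0=0
L[4]='n': occ=1, LF[4]=C('n')+1=11+1=12
L[5]='a': occ=0, LF[5]=C('a')+0=1+0=1
L[6]='l': occ=0, LF[6]=C('l')+0=10+0=10
L[7]='p': occ=0, LF[7]=C('p')+0=15+0=15
L[8]='c': occ=0, LF[8]=C('c')+0=3+0=3
L[9]='c': occ=1, LF[9]=C('c')+1=3+1=4
L[10]='e': occ=0, LF[10]=C('e')+0=5+0=5
L[11]='n': occ=2, LF[11]=C('n')+2=11+2=13
L[12]='i': occ=0, LF[12]=C('i')+0=8+0=8
L[13]='i': occ=1, LF[13]=C('i')+1=8+1=9
L[14]='a': occ=1, LF[14]=C('a')+1=1+1=2
L[15]='e': occ=1, LF[15]=C('e')+1=5+1=6
L[16]='n': occ=3, LF[16]=C('n')+3=11+3=14

Answer: 16 11 7 0 12 1 10 15 3 4 5 13 8 9 2 6 14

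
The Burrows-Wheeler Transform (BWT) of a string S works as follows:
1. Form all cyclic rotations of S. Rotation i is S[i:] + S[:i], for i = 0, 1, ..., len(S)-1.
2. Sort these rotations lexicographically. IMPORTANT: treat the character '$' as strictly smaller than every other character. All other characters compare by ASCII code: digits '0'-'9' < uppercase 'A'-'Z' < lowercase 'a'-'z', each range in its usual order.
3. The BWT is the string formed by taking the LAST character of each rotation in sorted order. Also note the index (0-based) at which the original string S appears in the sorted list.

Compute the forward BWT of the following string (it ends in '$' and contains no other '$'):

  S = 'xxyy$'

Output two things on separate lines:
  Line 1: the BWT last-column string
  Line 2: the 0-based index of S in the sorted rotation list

Answer: y$xyx
1

Derivation:
All 5 rotations (rotation i = S[i:]+S[:i]):
  rot[0] = xxyy$
  rot[1] = xyy$x
  rot[2] = yy$xx
  rot[3] = y$xxy
  rot[4] = $xxyy
Sorted (with $ < everything):
  sorted[0] = $xxyy  (last char: 'y')
  sorted[1] = xxyy$  (last char: '$')
  sorted[2] = xyy$x  (last char: 'x')
  sorted[3] = y$xxy  (last char: 'y')
  sorted[4] = yy$xx  (last char: 'x')
Last column: y$xyx
Original string S is at sorted index 1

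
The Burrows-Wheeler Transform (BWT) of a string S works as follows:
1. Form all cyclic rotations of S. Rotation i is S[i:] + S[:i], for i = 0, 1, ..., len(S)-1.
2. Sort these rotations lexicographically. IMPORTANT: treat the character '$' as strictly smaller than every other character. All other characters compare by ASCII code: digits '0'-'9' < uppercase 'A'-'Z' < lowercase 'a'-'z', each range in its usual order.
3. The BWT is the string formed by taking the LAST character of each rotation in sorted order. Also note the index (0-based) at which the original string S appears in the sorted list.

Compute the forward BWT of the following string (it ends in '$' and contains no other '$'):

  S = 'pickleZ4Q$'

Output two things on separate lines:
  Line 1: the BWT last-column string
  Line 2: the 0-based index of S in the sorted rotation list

Answer: QZ4eilpck$
9

Derivation:
All 10 rotations (rotation i = S[i:]+S[:i]):
  rot[0] = pickleZ4Q$
  rot[1] = ickleZ4Q$p
  rot[2] = ckleZ4Q$pi
  rot[3] = kleZ4Q$pic
  rot[4] = leZ4Q$pick
  rot[5] = eZ4Q$pickl
  rot[6] = Z4Q$pickle
  rot[7] = 4Q$pickleZ
  rot[8] = Q$pickleZ4
  rot[9] = $pickleZ4Q
Sorted (with $ < everything):
  sorted[0] = $pickleZ4Q  (last char: 'Q')
  sorted[1] = 4Q$pickleZ  (last char: 'Z')
  sorted[2] = Q$pickleZ4  (last char: '4')
  sorted[3] = Z4Q$pickle  (last char: 'e')
  sorted[4] = ckleZ4Q$pi  (last char: 'i')
  sorted[5] = eZ4Q$pickl  (last char: 'l')
  sorted[6] = ickleZ4Q$p  (last char: 'p')
  sorted[7] = kleZ4Q$pic  (last char: 'c')
  sorted[8] = leZ4Q$pick  (last char: 'k')
  sorted[9] = pickleZ4Q$  (last char: '$')
Last column: QZ4eilpck$
Original string S is at sorted index 9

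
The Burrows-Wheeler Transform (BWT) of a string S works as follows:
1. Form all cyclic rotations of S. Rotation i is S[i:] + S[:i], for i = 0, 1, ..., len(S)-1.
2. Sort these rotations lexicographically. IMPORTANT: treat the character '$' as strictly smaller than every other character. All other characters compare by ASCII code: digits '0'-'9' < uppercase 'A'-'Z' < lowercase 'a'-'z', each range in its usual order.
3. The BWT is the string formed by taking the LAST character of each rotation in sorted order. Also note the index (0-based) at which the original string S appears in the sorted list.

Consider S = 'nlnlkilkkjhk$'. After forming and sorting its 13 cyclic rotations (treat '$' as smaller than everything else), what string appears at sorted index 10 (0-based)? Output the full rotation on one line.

Answer: lnlkilkkjhk$n

Derivation:
All 13 rotations (rotation i = S[i:]+S[:i]):
  rot[0] = nlnlkilkkjhk$
  rot[1] = lnlkilkkjhk$n
  rot[2] = nlkilkkjhk$nl
  rot[3] = lkilkkjhk$nln
  rot[4] = kilkkjhk$nlnl
  rot[5] = ilkkjhk$nlnlk
  rot[6] = lkkjhk$nlnlki
  rot[7] = kkjhk$nlnlkil
  rot[8] = kjhk$nlnlkilk
  rot[9] = jhk$nlnlkilkk
  rot[10] = hk$nlnlkilkkj
  rot[11] = k$nlnlkilkkjh
  rot[12] = $nlnlkilkkjhk
Sorted (with $ < everything):
  sorted[0] = $nlnlkilkkjhk
  sorted[1] = hk$nlnlkilkkj
  sorted[2] = ilkkjhk$nlnlk
  sorted[3] = jhk$nlnlkilkk
  sorted[4] = k$nlnlkilkkjh
  sorted[5] = kilkkjhk$nlnl
  sorted[6] = kjhk$nlnlkilk
  sorted[7] = kkjhk$nlnlkil
  sorted[8] = lkilkkjhk$nln
  sorted[9] = lkkjhk$nlnlki
  sorted[10] = lnlkilkkjhk$n
  sorted[11] = nlkilkkjhk$nl
  sorted[12] = nlnlkilkkjhk$
sorted[10] = lnlkilkkjhk$n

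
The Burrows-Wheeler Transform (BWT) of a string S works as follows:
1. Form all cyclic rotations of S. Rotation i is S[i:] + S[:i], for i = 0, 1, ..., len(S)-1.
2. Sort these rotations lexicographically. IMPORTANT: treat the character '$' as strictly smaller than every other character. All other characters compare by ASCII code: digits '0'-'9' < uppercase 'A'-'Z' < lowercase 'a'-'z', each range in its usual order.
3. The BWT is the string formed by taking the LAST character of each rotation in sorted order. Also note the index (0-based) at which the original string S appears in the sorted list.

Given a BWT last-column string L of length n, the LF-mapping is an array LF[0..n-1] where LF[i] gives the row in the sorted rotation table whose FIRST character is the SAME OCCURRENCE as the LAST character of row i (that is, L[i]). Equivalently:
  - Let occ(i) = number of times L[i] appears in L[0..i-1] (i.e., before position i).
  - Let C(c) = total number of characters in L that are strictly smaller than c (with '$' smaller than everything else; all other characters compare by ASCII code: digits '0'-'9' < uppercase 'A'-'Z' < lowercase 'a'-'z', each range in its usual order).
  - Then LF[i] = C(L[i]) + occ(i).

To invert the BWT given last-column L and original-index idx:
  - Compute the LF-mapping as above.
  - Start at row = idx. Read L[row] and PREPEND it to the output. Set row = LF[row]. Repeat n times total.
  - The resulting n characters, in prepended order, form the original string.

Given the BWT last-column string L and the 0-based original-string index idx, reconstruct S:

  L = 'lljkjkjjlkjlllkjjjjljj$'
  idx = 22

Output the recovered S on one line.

LF mapping: 16 17 1 12 2 13 3 4 18 14 5 19 20 21 15 6 7 8 9 22 10 11 0
Walk LF starting at row 22, prepending L[row]:
  step 1: row=22, L[22]='$', prepend. Next row=LF[22]=0
  step 2: row=0, L[0]='l', prepend. Next row=LF[0]=16
  step 3: row=16, L[16]='j', prepend. Next row=LF[16]=7
  step 4: row=7, L[7]='j', prepend. Next row=LF[7]=4
  step 5: row=4, L[4]='j', prepend. Next row=LF[4]=2
  step 6: row=2, L[2]='j', prepend. Next row=LF[2]=1
  step 7: row=1, L[1]='l', prepend. Next row=LF[1]=17
  step 8: row=17, L[17]='j', prepend. Next row=LF[17]=8
  step 9: row=8, L[8]='l', prepend. Next row=LF[8]=18
  step 10: row=18, L[18]='j', prepend. Next row=LF[18]=9
  step 11: row=9, L[9]='k', prepend. Next row=LF[9]=14
  step 12: row=14, L[14]='k', prepend. Next row=LF[14]=15
  step 13: row=15, L[15]='j', prepend. Next row=LF[15]=6
  step 14: row=6, L[6]='j', prepend. Next row=LF[6]=3
  step 15: row=3, L[3]='k', prepend. Next row=LF[3]=12
  step 16: row=12, L[12]='l', prepend. Next row=LF[12]=20
  step 17: row=20, L[20]='j', prepend. Next row=LF[20]=10
  step 18: row=10, L[10]='j', prepend. Next row=LF[10]=5
  step 19: row=5, L[5]='k', prepend. Next row=LF[5]=13
  step 20: row=13, L[13]='l', prepend. Next row=LF[13]=21
  step 21: row=21, L[21]='j', prepend. Next row=LF[21]=11
  step 22: row=11, L[11]='l', prepend. Next row=LF[11]=19
  step 23: row=19, L[19]='l', prepend. Next row=LF[19]=22
Reversed output: lljlkjjlkjjkkjljljjjjl$

Answer: lljlkjjlkjjkkjljljjjjl$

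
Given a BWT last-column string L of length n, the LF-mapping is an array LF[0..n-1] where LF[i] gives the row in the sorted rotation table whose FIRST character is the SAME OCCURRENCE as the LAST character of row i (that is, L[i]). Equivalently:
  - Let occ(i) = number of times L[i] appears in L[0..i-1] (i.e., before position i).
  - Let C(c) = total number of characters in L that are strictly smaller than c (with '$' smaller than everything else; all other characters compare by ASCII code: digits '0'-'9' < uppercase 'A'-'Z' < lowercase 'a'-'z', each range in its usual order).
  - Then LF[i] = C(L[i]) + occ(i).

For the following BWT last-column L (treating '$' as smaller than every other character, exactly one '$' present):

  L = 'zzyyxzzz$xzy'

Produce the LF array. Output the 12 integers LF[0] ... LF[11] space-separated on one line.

Char counts: '$':1, 'x':2, 'y':3, 'z':6
C (first-col start): C('$')=0, C('x')=1, C('y')=3, C('z')=6
L[0]='z': occ=0, LF[0]=C('z')+0=6+0=6
L[1]='z': occ=1, LF[1]=C('z')+1=6+1=7
L[2]='y': occ=0, LF[2]=C('y')+0=3+0=3
L[3]='y': occ=1, LF[3]=C('y')+1=3+1=4
L[4]='x': occ=0, LF[4]=C('x')+0=1+0=1
L[5]='z': occ=2, LF[5]=C('z')+2=6+2=8
L[6]='z': occ=3, LF[6]=C('z')+3=6+3=9
L[7]='z': occ=4, LF[7]=C('z')+4=6+4=10
L[8]='$': occ=0, LF[8]=C('$')+0=0+0=0
L[9]='x': occ=1, LF[9]=C('x')+1=1+1=2
L[10]='z': occ=5, LF[10]=C('z')+5=6+5=11
L[11]='y': occ=2, LF[11]=C('y')+2=3+2=5

Answer: 6 7 3 4 1 8 9 10 0 2 11 5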